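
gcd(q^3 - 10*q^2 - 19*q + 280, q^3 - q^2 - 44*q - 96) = q - 8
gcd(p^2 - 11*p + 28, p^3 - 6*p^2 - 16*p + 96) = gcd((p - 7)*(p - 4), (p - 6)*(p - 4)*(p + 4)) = p - 4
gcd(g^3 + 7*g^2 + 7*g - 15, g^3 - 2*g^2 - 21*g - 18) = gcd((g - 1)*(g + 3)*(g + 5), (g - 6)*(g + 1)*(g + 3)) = g + 3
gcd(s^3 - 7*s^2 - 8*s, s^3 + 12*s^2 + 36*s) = s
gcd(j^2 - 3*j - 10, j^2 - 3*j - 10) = j^2 - 3*j - 10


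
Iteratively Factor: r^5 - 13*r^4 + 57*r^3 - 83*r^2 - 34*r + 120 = (r - 2)*(r^4 - 11*r^3 + 35*r^2 - 13*r - 60) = (r - 4)*(r - 2)*(r^3 - 7*r^2 + 7*r + 15) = (r - 5)*(r - 4)*(r - 2)*(r^2 - 2*r - 3) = (r - 5)*(r - 4)*(r - 2)*(r + 1)*(r - 3)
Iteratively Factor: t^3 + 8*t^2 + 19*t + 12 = (t + 1)*(t^2 + 7*t + 12) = (t + 1)*(t + 4)*(t + 3)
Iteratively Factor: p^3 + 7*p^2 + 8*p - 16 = (p + 4)*(p^2 + 3*p - 4) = (p - 1)*(p + 4)*(p + 4)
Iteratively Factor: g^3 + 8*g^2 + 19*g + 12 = (g + 4)*(g^2 + 4*g + 3) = (g + 1)*(g + 4)*(g + 3)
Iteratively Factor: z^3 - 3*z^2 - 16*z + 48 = (z - 3)*(z^2 - 16) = (z - 4)*(z - 3)*(z + 4)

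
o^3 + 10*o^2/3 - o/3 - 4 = (o - 1)*(o + 4/3)*(o + 3)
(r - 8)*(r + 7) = r^2 - r - 56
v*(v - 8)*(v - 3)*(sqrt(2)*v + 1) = sqrt(2)*v^4 - 11*sqrt(2)*v^3 + v^3 - 11*v^2 + 24*sqrt(2)*v^2 + 24*v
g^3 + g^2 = g^2*(g + 1)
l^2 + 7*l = l*(l + 7)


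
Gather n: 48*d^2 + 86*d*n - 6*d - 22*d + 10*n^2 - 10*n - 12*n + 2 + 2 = 48*d^2 - 28*d + 10*n^2 + n*(86*d - 22) + 4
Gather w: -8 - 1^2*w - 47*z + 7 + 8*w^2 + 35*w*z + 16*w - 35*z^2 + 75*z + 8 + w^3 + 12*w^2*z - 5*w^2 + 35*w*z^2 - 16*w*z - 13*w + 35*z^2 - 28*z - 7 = w^3 + w^2*(12*z + 3) + w*(35*z^2 + 19*z + 2)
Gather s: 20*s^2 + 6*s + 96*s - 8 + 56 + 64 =20*s^2 + 102*s + 112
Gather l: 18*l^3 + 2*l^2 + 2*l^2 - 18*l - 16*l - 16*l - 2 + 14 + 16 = 18*l^3 + 4*l^2 - 50*l + 28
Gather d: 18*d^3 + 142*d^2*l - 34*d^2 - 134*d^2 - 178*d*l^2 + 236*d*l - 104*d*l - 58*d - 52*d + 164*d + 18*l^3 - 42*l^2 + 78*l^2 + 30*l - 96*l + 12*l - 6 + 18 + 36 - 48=18*d^3 + d^2*(142*l - 168) + d*(-178*l^2 + 132*l + 54) + 18*l^3 + 36*l^2 - 54*l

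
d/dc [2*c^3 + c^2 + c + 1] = 6*c^2 + 2*c + 1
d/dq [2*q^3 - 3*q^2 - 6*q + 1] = 6*q^2 - 6*q - 6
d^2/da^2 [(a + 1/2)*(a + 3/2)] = 2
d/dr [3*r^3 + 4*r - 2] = 9*r^2 + 4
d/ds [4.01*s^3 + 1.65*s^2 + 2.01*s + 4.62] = 12.03*s^2 + 3.3*s + 2.01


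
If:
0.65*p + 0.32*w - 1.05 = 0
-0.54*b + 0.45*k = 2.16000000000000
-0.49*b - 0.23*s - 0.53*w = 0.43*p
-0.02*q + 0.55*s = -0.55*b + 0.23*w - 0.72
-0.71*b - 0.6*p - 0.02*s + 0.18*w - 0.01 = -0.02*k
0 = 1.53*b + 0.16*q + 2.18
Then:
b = -1.35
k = 3.18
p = 1.66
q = -0.73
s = -0.02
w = -0.09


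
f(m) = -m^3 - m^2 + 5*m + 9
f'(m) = -3*m^2 - 2*m + 5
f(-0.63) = 5.70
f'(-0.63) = 5.07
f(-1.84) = 2.64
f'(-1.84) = -1.48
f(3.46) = -27.09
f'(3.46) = -37.83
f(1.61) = 10.28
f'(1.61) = -6.00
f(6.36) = -256.91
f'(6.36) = -129.07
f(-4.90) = 78.14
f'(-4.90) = -57.23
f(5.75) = -185.42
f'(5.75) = -105.69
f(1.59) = 10.40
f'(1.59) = -5.76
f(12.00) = -1803.00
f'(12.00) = -451.00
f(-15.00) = 3084.00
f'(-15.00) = -640.00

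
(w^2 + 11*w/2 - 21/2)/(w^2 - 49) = (w - 3/2)/(w - 7)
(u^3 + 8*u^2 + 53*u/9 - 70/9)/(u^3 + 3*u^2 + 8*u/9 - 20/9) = (u + 7)/(u + 2)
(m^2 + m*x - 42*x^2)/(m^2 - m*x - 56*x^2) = (-m + 6*x)/(-m + 8*x)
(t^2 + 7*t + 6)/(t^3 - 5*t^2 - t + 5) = (t + 6)/(t^2 - 6*t + 5)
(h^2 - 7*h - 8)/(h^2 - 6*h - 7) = (h - 8)/(h - 7)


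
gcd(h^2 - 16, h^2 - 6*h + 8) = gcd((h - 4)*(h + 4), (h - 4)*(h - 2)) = h - 4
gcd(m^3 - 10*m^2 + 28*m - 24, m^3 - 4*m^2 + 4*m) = m^2 - 4*m + 4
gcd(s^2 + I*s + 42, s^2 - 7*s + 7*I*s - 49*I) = s + 7*I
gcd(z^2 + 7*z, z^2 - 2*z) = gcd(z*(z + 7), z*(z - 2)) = z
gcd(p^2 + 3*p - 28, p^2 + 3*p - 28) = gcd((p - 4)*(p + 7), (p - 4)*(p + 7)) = p^2 + 3*p - 28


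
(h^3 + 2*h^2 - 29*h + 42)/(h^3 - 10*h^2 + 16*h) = (h^2 + 4*h - 21)/(h*(h - 8))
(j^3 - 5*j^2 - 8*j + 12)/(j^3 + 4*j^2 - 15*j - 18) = (j^3 - 5*j^2 - 8*j + 12)/(j^3 + 4*j^2 - 15*j - 18)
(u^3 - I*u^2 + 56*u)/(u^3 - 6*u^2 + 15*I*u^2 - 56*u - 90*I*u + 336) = u*(u - 8*I)/(u^2 + 2*u*(-3 + 4*I) - 48*I)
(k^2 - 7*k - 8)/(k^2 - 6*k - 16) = (k + 1)/(k + 2)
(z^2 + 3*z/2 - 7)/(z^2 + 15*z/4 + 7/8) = 4*(z - 2)/(4*z + 1)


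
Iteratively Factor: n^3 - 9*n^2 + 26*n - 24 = (n - 3)*(n^2 - 6*n + 8) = (n - 3)*(n - 2)*(n - 4)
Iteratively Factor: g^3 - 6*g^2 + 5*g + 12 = (g + 1)*(g^2 - 7*g + 12) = (g - 4)*(g + 1)*(g - 3)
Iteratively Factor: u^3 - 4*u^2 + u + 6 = (u - 2)*(u^2 - 2*u - 3) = (u - 3)*(u - 2)*(u + 1)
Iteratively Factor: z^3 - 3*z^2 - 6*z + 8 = (z - 4)*(z^2 + z - 2) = (z - 4)*(z - 1)*(z + 2)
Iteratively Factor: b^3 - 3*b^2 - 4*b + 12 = (b - 2)*(b^2 - b - 6) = (b - 2)*(b + 2)*(b - 3)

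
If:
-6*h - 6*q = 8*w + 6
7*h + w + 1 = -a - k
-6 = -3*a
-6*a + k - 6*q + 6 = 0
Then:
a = 2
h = 7*w - 3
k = 18 - 50*w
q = 2 - 25*w/3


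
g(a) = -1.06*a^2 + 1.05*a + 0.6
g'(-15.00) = 32.85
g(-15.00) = -253.65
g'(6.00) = -11.67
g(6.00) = -31.26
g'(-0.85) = 2.85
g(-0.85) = -1.06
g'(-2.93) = 7.26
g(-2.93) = -11.58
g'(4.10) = -7.64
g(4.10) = -12.91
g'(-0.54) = 2.19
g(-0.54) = -0.28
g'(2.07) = -3.34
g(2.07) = -1.77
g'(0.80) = -0.65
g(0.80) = 0.76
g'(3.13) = -5.59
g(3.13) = -6.50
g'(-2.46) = 6.27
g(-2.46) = -8.40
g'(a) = 1.05 - 2.12*a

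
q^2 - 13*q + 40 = (q - 8)*(q - 5)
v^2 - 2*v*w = v*(v - 2*w)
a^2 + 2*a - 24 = (a - 4)*(a + 6)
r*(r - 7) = r^2 - 7*r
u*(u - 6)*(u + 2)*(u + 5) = u^4 + u^3 - 32*u^2 - 60*u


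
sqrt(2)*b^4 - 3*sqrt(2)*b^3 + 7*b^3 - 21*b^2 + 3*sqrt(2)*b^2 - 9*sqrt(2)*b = b*(b - 3)*(b + 3*sqrt(2))*(sqrt(2)*b + 1)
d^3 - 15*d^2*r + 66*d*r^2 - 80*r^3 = (d - 8*r)*(d - 5*r)*(d - 2*r)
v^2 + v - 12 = (v - 3)*(v + 4)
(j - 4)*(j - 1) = j^2 - 5*j + 4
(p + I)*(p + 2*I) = p^2 + 3*I*p - 2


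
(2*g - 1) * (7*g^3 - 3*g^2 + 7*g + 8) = 14*g^4 - 13*g^3 + 17*g^2 + 9*g - 8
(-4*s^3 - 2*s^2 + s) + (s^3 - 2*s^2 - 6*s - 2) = -3*s^3 - 4*s^2 - 5*s - 2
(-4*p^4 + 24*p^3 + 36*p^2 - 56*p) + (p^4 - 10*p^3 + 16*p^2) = -3*p^4 + 14*p^3 + 52*p^2 - 56*p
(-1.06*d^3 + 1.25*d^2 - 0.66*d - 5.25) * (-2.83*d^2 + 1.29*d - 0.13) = 2.9998*d^5 - 4.9049*d^4 + 3.6181*d^3 + 13.8436*d^2 - 6.6867*d + 0.6825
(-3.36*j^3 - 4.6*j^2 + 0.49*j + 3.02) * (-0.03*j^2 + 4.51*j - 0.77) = 0.1008*j^5 - 15.0156*j^4 - 18.1735*j^3 + 5.6613*j^2 + 13.2429*j - 2.3254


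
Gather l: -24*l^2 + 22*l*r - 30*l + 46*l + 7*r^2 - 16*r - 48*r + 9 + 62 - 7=-24*l^2 + l*(22*r + 16) + 7*r^2 - 64*r + 64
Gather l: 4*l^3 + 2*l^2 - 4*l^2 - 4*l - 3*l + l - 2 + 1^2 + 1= 4*l^3 - 2*l^2 - 6*l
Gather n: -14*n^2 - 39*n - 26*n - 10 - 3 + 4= -14*n^2 - 65*n - 9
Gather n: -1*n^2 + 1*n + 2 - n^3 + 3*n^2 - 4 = -n^3 + 2*n^2 + n - 2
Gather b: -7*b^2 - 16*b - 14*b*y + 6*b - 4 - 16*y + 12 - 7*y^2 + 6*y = -7*b^2 + b*(-14*y - 10) - 7*y^2 - 10*y + 8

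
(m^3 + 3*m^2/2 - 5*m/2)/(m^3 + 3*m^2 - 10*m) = (2*m^2 + 3*m - 5)/(2*(m^2 + 3*m - 10))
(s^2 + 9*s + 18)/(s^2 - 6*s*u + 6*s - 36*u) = (s + 3)/(s - 6*u)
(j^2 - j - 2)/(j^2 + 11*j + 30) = (j^2 - j - 2)/(j^2 + 11*j + 30)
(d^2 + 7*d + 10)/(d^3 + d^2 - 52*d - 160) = (d + 2)/(d^2 - 4*d - 32)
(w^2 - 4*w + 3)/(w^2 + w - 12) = (w - 1)/(w + 4)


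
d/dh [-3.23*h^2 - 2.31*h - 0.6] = -6.46*h - 2.31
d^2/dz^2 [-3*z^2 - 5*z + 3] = -6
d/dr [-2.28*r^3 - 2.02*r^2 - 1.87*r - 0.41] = -6.84*r^2 - 4.04*r - 1.87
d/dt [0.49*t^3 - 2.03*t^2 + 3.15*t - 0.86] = 1.47*t^2 - 4.06*t + 3.15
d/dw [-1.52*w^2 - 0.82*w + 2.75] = -3.04*w - 0.82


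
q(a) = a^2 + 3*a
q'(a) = 2*a + 3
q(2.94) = 17.46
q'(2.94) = 8.88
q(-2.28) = -1.64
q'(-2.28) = -1.56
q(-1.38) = -2.24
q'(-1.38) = 0.24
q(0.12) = 0.37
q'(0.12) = 3.24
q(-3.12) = 0.37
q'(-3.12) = -3.24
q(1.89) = 9.24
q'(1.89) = 6.78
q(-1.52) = -2.25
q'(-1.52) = -0.04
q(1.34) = 5.82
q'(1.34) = 5.68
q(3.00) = 18.00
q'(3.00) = 9.00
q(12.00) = 180.00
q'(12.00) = 27.00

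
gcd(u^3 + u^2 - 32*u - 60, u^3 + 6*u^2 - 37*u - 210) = u^2 - u - 30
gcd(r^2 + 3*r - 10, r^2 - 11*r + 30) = 1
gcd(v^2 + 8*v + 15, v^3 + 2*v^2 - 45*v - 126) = v + 3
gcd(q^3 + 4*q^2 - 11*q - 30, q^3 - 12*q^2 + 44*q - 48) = 1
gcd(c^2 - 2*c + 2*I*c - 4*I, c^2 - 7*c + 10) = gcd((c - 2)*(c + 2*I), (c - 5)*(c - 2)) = c - 2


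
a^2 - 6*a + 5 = (a - 5)*(a - 1)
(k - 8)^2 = k^2 - 16*k + 64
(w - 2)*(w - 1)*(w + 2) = w^3 - w^2 - 4*w + 4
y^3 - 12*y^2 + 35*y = y*(y - 7)*(y - 5)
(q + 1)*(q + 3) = q^2 + 4*q + 3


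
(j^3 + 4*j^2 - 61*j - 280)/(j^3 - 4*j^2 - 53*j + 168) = (j + 5)/(j - 3)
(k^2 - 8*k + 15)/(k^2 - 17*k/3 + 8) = 3*(k - 5)/(3*k - 8)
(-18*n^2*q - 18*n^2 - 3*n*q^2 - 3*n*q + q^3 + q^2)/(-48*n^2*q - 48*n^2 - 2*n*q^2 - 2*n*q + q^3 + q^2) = (-18*n^2 - 3*n*q + q^2)/(-48*n^2 - 2*n*q + q^2)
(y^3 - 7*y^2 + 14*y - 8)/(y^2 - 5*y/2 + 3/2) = 2*(y^2 - 6*y + 8)/(2*y - 3)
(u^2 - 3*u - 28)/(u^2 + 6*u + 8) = (u - 7)/(u + 2)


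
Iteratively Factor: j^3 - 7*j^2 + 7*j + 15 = (j - 5)*(j^2 - 2*j - 3) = (j - 5)*(j - 3)*(j + 1)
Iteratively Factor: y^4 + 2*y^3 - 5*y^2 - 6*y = (y + 1)*(y^3 + y^2 - 6*y) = (y + 1)*(y + 3)*(y^2 - 2*y) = (y - 2)*(y + 1)*(y + 3)*(y)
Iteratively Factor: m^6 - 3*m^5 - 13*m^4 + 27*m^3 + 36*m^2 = (m + 1)*(m^5 - 4*m^4 - 9*m^3 + 36*m^2) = (m - 4)*(m + 1)*(m^4 - 9*m^2) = m*(m - 4)*(m + 1)*(m^3 - 9*m) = m*(m - 4)*(m + 1)*(m + 3)*(m^2 - 3*m) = m*(m - 4)*(m - 3)*(m + 1)*(m + 3)*(m)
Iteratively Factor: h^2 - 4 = (h + 2)*(h - 2)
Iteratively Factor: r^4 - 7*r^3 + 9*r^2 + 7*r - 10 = (r - 5)*(r^3 - 2*r^2 - r + 2) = (r - 5)*(r + 1)*(r^2 - 3*r + 2) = (r - 5)*(r - 2)*(r + 1)*(r - 1)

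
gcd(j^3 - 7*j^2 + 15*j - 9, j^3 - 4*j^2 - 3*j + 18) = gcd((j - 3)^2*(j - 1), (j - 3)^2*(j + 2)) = j^2 - 6*j + 9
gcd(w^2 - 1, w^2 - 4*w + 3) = w - 1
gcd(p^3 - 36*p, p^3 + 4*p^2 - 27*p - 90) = p + 6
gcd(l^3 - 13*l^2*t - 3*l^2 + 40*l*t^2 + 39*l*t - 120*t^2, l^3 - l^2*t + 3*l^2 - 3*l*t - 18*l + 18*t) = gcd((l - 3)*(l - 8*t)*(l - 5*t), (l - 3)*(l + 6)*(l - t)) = l - 3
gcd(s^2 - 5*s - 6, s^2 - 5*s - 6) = s^2 - 5*s - 6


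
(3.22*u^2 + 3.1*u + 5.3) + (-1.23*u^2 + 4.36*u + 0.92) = 1.99*u^2 + 7.46*u + 6.22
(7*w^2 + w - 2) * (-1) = -7*w^2 - w + 2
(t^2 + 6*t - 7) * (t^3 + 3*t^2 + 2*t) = t^5 + 9*t^4 + 13*t^3 - 9*t^2 - 14*t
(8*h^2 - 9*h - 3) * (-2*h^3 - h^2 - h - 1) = -16*h^5 + 10*h^4 + 7*h^3 + 4*h^2 + 12*h + 3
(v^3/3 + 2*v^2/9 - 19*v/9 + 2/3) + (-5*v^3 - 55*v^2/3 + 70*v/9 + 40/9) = -14*v^3/3 - 163*v^2/9 + 17*v/3 + 46/9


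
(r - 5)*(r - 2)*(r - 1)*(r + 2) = r^4 - 6*r^3 + r^2 + 24*r - 20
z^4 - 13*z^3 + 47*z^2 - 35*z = z*(z - 7)*(z - 5)*(z - 1)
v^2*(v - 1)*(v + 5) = v^4 + 4*v^3 - 5*v^2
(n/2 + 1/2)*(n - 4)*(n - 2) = n^3/2 - 5*n^2/2 + n + 4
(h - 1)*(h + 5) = h^2 + 4*h - 5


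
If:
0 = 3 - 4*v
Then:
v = 3/4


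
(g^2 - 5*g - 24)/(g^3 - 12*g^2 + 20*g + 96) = (g + 3)/(g^2 - 4*g - 12)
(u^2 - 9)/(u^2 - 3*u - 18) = (u - 3)/(u - 6)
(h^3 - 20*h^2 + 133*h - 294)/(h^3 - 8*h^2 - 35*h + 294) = (h - 6)/(h + 6)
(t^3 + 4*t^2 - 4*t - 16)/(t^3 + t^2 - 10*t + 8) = (t + 2)/(t - 1)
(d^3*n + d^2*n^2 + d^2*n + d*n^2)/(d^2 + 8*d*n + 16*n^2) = d*n*(d^2 + d*n + d + n)/(d^2 + 8*d*n + 16*n^2)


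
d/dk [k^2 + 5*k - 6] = 2*k + 5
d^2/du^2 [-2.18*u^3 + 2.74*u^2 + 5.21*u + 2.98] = 5.48 - 13.08*u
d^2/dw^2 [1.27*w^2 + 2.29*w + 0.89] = 2.54000000000000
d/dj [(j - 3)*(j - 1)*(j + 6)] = 3*j^2 + 4*j - 21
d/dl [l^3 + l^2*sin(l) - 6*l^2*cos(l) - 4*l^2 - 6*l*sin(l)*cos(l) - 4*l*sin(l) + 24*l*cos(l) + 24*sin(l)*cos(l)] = 6*l^2*sin(l) + l^2*cos(l) + 3*l^2 - 22*l*sin(l) - 16*l*cos(l) - 6*l*cos(2*l) - 8*l - 4*sin(l) - 3*sin(2*l) + 24*cos(l) + 24*cos(2*l)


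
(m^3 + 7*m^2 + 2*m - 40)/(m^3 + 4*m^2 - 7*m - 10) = (m + 4)/(m + 1)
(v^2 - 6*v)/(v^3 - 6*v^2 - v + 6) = v/(v^2 - 1)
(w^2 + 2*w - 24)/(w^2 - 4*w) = (w + 6)/w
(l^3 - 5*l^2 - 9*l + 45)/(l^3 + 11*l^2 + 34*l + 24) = (l^3 - 5*l^2 - 9*l + 45)/(l^3 + 11*l^2 + 34*l + 24)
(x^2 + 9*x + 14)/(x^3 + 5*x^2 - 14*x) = (x + 2)/(x*(x - 2))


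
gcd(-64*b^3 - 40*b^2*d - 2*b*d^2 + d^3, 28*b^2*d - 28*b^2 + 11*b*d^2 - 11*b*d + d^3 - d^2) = 4*b + d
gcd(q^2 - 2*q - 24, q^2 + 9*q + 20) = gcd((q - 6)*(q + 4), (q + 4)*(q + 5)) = q + 4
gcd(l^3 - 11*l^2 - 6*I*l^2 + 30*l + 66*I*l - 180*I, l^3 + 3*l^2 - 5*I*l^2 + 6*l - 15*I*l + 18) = l - 6*I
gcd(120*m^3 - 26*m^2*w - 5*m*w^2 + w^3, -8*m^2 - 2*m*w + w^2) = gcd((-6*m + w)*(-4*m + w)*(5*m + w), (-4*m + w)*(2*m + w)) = -4*m + w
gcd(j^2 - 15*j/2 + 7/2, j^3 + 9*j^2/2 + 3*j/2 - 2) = j - 1/2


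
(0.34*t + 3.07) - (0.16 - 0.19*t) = 0.53*t + 2.91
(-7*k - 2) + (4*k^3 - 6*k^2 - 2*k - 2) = 4*k^3 - 6*k^2 - 9*k - 4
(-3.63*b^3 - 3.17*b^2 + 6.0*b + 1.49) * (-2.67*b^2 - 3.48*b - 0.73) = 9.6921*b^5 + 21.0963*b^4 - 2.3385*b^3 - 22.5442*b^2 - 9.5652*b - 1.0877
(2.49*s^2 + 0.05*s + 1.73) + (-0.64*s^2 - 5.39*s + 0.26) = 1.85*s^2 - 5.34*s + 1.99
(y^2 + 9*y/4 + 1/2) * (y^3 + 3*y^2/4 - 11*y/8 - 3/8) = y^5 + 3*y^4 + 13*y^3/16 - 99*y^2/32 - 49*y/32 - 3/16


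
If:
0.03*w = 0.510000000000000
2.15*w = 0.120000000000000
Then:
No Solution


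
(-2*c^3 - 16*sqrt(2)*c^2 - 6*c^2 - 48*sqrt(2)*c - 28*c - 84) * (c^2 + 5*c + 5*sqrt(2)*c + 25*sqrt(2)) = -2*c^5 - 26*sqrt(2)*c^4 - 16*c^4 - 208*sqrt(2)*c^3 - 218*c^3 - 1504*c^2 - 530*sqrt(2)*c^2 - 2820*c - 1120*sqrt(2)*c - 2100*sqrt(2)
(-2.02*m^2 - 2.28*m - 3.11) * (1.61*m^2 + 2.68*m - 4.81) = -3.2522*m^4 - 9.0844*m^3 - 1.4013*m^2 + 2.632*m + 14.9591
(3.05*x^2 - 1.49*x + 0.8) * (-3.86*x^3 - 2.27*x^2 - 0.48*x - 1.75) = -11.773*x^5 - 1.1721*x^4 - 1.1697*x^3 - 6.4383*x^2 + 2.2235*x - 1.4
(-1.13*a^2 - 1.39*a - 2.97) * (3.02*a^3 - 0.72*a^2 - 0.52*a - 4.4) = -3.4126*a^5 - 3.3842*a^4 - 7.381*a^3 + 7.8332*a^2 + 7.6604*a + 13.068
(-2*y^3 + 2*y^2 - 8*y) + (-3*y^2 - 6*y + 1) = -2*y^3 - y^2 - 14*y + 1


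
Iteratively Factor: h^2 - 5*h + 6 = (h - 3)*(h - 2)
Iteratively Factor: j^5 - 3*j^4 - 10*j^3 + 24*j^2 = (j - 2)*(j^4 - j^3 - 12*j^2) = (j - 4)*(j - 2)*(j^3 + 3*j^2) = j*(j - 4)*(j - 2)*(j^2 + 3*j) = j*(j - 4)*(j - 2)*(j + 3)*(j)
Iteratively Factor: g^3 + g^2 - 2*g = (g + 2)*(g^2 - g) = (g - 1)*(g + 2)*(g)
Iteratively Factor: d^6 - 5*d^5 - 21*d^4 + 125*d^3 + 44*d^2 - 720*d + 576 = (d - 1)*(d^5 - 4*d^4 - 25*d^3 + 100*d^2 + 144*d - 576) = (d - 1)*(d + 4)*(d^4 - 8*d^3 + 7*d^2 + 72*d - 144) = (d - 3)*(d - 1)*(d + 4)*(d^3 - 5*d^2 - 8*d + 48) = (d - 4)*(d - 3)*(d - 1)*(d + 4)*(d^2 - d - 12) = (d - 4)*(d - 3)*(d - 1)*(d + 3)*(d + 4)*(d - 4)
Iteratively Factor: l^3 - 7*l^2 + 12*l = (l - 3)*(l^2 - 4*l) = l*(l - 3)*(l - 4)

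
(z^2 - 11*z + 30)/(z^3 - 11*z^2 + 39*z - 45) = (z - 6)/(z^2 - 6*z + 9)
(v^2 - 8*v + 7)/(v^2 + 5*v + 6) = (v^2 - 8*v + 7)/(v^2 + 5*v + 6)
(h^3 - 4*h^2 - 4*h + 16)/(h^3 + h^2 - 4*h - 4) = (h - 4)/(h + 1)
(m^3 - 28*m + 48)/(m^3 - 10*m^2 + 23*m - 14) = (m^2 + 2*m - 24)/(m^2 - 8*m + 7)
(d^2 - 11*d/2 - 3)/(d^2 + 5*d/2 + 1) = (d - 6)/(d + 2)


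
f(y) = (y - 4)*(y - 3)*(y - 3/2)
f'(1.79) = 1.68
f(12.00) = 756.00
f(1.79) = 0.78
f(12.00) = 756.00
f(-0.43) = -29.33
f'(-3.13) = 105.10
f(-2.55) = -147.23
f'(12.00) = 250.50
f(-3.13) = -202.36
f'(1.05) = 7.96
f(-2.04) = -107.76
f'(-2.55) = 85.36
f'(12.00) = 250.50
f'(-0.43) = 30.36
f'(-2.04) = 69.66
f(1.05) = -2.59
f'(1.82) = 1.50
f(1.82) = 0.82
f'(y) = (y - 4)*(y - 3) + (y - 4)*(y - 3/2) + (y - 3)*(y - 3/2)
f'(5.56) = 20.72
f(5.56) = 16.21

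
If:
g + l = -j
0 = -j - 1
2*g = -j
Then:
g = 1/2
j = -1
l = 1/2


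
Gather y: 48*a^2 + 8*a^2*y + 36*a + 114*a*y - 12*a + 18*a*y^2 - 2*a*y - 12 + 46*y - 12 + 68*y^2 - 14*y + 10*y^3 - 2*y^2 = 48*a^2 + 24*a + 10*y^3 + y^2*(18*a + 66) + y*(8*a^2 + 112*a + 32) - 24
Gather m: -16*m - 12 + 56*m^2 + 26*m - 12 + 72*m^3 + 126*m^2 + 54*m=72*m^3 + 182*m^2 + 64*m - 24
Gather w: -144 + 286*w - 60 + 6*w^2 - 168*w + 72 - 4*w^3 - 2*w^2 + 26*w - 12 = -4*w^3 + 4*w^2 + 144*w - 144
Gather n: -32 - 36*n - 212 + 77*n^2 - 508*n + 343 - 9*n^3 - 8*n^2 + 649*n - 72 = -9*n^3 + 69*n^2 + 105*n + 27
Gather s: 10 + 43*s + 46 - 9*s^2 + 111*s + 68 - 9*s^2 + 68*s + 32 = -18*s^2 + 222*s + 156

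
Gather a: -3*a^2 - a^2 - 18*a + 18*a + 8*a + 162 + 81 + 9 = -4*a^2 + 8*a + 252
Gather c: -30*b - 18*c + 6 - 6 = -30*b - 18*c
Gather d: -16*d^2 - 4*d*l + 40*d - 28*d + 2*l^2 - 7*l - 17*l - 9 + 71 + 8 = -16*d^2 + d*(12 - 4*l) + 2*l^2 - 24*l + 70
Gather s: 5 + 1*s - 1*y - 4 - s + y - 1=0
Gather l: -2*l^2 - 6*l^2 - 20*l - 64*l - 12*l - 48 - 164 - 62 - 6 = -8*l^2 - 96*l - 280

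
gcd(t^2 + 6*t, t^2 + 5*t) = t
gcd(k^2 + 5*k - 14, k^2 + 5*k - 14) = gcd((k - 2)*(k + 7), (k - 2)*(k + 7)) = k^2 + 5*k - 14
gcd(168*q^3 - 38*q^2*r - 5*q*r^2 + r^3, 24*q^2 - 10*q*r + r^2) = 4*q - r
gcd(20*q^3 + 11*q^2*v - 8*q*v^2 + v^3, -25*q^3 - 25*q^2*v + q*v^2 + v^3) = 5*q^2 + 4*q*v - v^2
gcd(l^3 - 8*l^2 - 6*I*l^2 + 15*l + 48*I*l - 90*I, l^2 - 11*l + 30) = l - 5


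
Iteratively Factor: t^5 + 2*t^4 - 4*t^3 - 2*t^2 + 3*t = (t)*(t^4 + 2*t^3 - 4*t^2 - 2*t + 3) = t*(t + 3)*(t^3 - t^2 - t + 1) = t*(t - 1)*(t + 3)*(t^2 - 1) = t*(t - 1)^2*(t + 3)*(t + 1)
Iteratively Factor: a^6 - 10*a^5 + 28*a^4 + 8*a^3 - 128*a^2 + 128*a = (a)*(a^5 - 10*a^4 + 28*a^3 + 8*a^2 - 128*a + 128) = a*(a - 4)*(a^4 - 6*a^3 + 4*a^2 + 24*a - 32) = a*(a - 4)*(a - 2)*(a^3 - 4*a^2 - 4*a + 16) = a*(a - 4)*(a - 2)^2*(a^2 - 2*a - 8) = a*(a - 4)*(a - 2)^2*(a + 2)*(a - 4)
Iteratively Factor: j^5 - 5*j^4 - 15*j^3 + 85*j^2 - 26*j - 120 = (j - 5)*(j^4 - 15*j^2 + 10*j + 24) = (j - 5)*(j - 3)*(j^3 + 3*j^2 - 6*j - 8) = (j - 5)*(j - 3)*(j - 2)*(j^2 + 5*j + 4) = (j - 5)*(j - 3)*(j - 2)*(j + 4)*(j + 1)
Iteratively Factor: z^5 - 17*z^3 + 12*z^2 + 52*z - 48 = (z + 2)*(z^4 - 2*z^3 - 13*z^2 + 38*z - 24) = (z - 2)*(z + 2)*(z^3 - 13*z + 12) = (z - 2)*(z - 1)*(z + 2)*(z^2 + z - 12) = (z - 2)*(z - 1)*(z + 2)*(z + 4)*(z - 3)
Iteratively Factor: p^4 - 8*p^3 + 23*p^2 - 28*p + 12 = (p - 2)*(p^3 - 6*p^2 + 11*p - 6) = (p - 2)^2*(p^2 - 4*p + 3) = (p - 2)^2*(p - 1)*(p - 3)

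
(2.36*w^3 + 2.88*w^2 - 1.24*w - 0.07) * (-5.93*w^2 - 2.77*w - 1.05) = -13.9948*w^5 - 23.6156*w^4 - 3.1024*w^3 + 0.8259*w^2 + 1.4959*w + 0.0735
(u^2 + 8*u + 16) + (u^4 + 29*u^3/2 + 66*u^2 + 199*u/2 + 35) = u^4 + 29*u^3/2 + 67*u^2 + 215*u/2 + 51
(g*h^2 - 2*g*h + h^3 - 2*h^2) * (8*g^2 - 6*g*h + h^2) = 8*g^3*h^2 - 16*g^3*h + 2*g^2*h^3 - 4*g^2*h^2 - 5*g*h^4 + 10*g*h^3 + h^5 - 2*h^4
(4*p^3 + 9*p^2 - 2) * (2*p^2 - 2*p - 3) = 8*p^5 + 10*p^4 - 30*p^3 - 31*p^2 + 4*p + 6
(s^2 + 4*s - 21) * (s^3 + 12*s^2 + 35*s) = s^5 + 16*s^4 + 62*s^3 - 112*s^2 - 735*s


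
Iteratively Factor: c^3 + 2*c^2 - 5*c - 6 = (c - 2)*(c^2 + 4*c + 3) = (c - 2)*(c + 1)*(c + 3)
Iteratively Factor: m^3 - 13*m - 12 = (m + 1)*(m^2 - m - 12) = (m + 1)*(m + 3)*(m - 4)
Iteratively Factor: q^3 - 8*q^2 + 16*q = (q - 4)*(q^2 - 4*q) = (q - 4)^2*(q)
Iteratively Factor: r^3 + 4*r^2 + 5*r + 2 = (r + 1)*(r^2 + 3*r + 2) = (r + 1)*(r + 2)*(r + 1)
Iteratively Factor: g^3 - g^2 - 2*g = (g + 1)*(g^2 - 2*g) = (g - 2)*(g + 1)*(g)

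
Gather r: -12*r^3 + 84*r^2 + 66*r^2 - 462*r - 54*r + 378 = -12*r^3 + 150*r^2 - 516*r + 378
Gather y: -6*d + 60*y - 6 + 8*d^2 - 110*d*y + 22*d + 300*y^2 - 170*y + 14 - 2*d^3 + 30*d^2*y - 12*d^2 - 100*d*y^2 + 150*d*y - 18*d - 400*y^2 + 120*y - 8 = -2*d^3 - 4*d^2 - 2*d + y^2*(-100*d - 100) + y*(30*d^2 + 40*d + 10)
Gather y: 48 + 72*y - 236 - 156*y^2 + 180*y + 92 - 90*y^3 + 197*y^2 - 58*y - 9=-90*y^3 + 41*y^2 + 194*y - 105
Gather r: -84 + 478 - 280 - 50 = 64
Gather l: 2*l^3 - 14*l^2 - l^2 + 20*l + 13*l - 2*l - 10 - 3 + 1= 2*l^3 - 15*l^2 + 31*l - 12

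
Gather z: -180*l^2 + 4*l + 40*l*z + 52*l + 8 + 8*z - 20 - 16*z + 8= -180*l^2 + 56*l + z*(40*l - 8) - 4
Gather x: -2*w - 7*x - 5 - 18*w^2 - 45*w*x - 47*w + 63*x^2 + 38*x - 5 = -18*w^2 - 49*w + 63*x^2 + x*(31 - 45*w) - 10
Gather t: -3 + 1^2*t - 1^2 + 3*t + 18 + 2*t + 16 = 6*t + 30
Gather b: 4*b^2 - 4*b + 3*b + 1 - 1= 4*b^2 - b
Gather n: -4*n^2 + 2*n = -4*n^2 + 2*n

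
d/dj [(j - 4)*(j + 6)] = 2*j + 2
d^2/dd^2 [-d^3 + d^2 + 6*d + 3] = 2 - 6*d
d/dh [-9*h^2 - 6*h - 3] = -18*h - 6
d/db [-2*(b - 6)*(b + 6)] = -4*b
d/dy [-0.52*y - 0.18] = -0.520000000000000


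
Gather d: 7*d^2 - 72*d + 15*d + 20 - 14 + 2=7*d^2 - 57*d + 8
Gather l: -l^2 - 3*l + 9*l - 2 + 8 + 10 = -l^2 + 6*l + 16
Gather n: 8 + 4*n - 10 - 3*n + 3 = n + 1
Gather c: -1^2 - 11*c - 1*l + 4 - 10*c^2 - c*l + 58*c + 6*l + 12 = -10*c^2 + c*(47 - l) + 5*l + 15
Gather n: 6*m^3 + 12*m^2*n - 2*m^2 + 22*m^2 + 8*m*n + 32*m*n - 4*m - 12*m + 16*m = 6*m^3 + 20*m^2 + n*(12*m^2 + 40*m)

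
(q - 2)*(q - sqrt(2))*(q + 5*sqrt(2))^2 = q^4 - 2*q^3 + 9*sqrt(2)*q^3 - 18*sqrt(2)*q^2 + 30*q^2 - 50*sqrt(2)*q - 60*q + 100*sqrt(2)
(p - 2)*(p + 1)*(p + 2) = p^3 + p^2 - 4*p - 4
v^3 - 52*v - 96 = (v - 8)*(v + 2)*(v + 6)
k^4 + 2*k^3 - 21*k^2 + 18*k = k*(k - 3)*(k - 1)*(k + 6)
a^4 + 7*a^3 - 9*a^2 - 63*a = a*(a - 3)*(a + 3)*(a + 7)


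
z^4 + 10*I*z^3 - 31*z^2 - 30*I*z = z*(z + 2*I)*(z + 3*I)*(z + 5*I)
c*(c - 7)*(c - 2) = c^3 - 9*c^2 + 14*c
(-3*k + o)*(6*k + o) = -18*k^2 + 3*k*o + o^2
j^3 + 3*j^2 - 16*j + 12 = (j - 2)*(j - 1)*(j + 6)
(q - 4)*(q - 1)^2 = q^3 - 6*q^2 + 9*q - 4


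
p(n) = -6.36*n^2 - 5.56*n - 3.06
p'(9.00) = -120.04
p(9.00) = -568.26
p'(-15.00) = 185.24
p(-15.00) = -1350.66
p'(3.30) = -47.54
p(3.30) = -90.67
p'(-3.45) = 38.32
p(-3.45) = -59.58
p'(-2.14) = 21.66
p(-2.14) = -20.29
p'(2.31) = -34.94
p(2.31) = -49.84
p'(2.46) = -36.85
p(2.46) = -55.23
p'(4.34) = -60.76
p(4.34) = -146.98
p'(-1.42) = 12.50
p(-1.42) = -7.99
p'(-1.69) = 15.94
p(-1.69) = -11.83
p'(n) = -12.72*n - 5.56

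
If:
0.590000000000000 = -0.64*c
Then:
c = -0.92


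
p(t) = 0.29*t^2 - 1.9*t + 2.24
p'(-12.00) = -8.86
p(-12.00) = 66.80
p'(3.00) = -0.16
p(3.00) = -0.85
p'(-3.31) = -3.82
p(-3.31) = 11.71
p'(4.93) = 0.96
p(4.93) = -0.08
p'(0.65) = -1.52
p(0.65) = 1.13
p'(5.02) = 1.01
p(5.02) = 0.01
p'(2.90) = -0.22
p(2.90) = -0.83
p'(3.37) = 0.05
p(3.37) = -0.87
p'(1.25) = -1.18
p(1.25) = 0.32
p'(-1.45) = -2.74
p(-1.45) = 5.60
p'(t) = 0.58*t - 1.9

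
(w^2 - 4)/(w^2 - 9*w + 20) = (w^2 - 4)/(w^2 - 9*w + 20)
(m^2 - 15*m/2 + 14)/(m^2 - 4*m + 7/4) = 2*(m - 4)/(2*m - 1)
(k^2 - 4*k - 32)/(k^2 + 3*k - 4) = (k - 8)/(k - 1)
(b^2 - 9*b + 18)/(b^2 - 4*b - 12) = (b - 3)/(b + 2)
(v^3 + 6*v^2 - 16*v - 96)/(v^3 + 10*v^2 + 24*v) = (v - 4)/v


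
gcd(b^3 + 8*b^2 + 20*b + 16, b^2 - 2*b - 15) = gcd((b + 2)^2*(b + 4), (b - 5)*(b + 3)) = 1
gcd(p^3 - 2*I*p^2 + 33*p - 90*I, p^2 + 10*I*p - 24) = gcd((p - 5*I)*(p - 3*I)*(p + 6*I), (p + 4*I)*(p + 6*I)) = p + 6*I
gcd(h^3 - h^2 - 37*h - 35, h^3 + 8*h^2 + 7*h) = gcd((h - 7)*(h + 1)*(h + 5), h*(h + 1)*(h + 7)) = h + 1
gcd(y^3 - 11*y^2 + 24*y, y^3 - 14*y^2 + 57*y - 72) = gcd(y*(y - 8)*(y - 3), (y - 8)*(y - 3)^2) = y^2 - 11*y + 24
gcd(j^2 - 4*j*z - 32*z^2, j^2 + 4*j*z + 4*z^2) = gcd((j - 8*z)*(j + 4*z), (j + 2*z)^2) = 1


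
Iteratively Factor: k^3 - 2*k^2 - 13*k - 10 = (k + 2)*(k^2 - 4*k - 5) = (k + 1)*(k + 2)*(k - 5)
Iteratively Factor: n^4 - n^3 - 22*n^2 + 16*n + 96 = (n - 3)*(n^3 + 2*n^2 - 16*n - 32) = (n - 4)*(n - 3)*(n^2 + 6*n + 8) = (n - 4)*(n - 3)*(n + 4)*(n + 2)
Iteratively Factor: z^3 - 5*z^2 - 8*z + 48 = (z + 3)*(z^2 - 8*z + 16) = (z - 4)*(z + 3)*(z - 4)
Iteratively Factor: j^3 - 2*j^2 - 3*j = (j)*(j^2 - 2*j - 3) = j*(j + 1)*(j - 3)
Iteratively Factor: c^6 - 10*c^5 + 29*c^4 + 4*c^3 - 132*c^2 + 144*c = (c - 3)*(c^5 - 7*c^4 + 8*c^3 + 28*c^2 - 48*c) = c*(c - 3)*(c^4 - 7*c^3 + 8*c^2 + 28*c - 48) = c*(c - 3)^2*(c^3 - 4*c^2 - 4*c + 16) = c*(c - 3)^2*(c - 2)*(c^2 - 2*c - 8) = c*(c - 3)^2*(c - 2)*(c + 2)*(c - 4)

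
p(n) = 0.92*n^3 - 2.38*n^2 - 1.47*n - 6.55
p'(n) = 2.76*n^2 - 4.76*n - 1.47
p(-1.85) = -17.80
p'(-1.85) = 16.78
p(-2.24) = -25.54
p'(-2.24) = 23.04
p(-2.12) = -22.90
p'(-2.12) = 21.03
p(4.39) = 18.97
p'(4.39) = 30.82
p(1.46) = -10.91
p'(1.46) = -2.54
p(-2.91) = -45.10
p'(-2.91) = 35.75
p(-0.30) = -6.35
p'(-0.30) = 0.21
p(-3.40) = -65.22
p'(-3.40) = 46.62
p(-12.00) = -1921.39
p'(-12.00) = 453.09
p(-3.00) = -48.40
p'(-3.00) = 37.65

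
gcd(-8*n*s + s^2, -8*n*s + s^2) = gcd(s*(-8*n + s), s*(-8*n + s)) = -8*n*s + s^2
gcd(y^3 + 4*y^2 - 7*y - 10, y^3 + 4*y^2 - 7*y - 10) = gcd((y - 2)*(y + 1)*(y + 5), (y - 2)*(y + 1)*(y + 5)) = y^3 + 4*y^2 - 7*y - 10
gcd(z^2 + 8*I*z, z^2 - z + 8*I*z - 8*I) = z + 8*I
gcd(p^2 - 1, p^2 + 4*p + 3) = p + 1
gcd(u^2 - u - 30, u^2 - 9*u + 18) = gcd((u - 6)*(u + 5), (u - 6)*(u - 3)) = u - 6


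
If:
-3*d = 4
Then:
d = -4/3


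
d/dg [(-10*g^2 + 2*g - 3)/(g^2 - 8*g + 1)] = 2*(39*g^2 - 7*g - 11)/(g^4 - 16*g^3 + 66*g^2 - 16*g + 1)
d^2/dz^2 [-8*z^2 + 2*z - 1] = -16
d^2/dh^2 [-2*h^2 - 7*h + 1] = -4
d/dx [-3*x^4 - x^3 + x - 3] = -12*x^3 - 3*x^2 + 1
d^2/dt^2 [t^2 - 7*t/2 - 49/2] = 2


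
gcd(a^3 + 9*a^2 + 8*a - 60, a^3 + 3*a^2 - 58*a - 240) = a^2 + 11*a + 30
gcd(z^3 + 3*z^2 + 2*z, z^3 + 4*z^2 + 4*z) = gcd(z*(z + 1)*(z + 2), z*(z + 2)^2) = z^2 + 2*z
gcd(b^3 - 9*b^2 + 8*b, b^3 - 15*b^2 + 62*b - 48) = b^2 - 9*b + 8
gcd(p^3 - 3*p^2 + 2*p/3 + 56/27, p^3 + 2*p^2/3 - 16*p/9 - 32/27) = p^2 - 2*p/3 - 8/9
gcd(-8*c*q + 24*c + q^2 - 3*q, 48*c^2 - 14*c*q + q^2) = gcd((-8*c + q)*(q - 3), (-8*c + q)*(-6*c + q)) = -8*c + q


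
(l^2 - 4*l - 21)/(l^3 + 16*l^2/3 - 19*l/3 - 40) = 3*(l - 7)/(3*l^2 + 7*l - 40)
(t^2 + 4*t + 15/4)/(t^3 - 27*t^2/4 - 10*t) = (4*t^2 + 16*t + 15)/(t*(4*t^2 - 27*t - 40))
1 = 1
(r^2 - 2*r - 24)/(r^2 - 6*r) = (r + 4)/r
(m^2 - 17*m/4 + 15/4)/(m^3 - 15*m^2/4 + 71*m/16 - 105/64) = 16*(m - 3)/(16*m^2 - 40*m + 21)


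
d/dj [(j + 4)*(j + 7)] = 2*j + 11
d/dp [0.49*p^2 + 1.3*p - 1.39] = 0.98*p + 1.3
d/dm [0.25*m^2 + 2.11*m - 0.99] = 0.5*m + 2.11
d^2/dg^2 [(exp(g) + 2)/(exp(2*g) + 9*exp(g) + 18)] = (exp(3*g) - exp(2*g) - 54*exp(g) - 144)*exp(2*g)/(exp(6*g) + 27*exp(5*g) + 297*exp(4*g) + 1701*exp(3*g) + 5346*exp(2*g) + 8748*exp(g) + 5832)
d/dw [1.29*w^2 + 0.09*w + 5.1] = 2.58*w + 0.09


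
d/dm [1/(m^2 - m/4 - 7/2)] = 4*(1 - 8*m)/(-4*m^2 + m + 14)^2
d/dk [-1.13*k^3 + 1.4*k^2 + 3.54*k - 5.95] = -3.39*k^2 + 2.8*k + 3.54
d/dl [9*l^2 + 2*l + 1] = 18*l + 2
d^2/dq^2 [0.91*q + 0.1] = 0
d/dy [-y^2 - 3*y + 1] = -2*y - 3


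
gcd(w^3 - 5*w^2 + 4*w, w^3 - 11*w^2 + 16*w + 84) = 1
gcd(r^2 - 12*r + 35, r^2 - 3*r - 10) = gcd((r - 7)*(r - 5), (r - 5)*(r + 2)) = r - 5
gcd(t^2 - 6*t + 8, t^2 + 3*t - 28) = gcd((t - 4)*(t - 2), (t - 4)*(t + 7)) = t - 4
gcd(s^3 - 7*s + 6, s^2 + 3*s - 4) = s - 1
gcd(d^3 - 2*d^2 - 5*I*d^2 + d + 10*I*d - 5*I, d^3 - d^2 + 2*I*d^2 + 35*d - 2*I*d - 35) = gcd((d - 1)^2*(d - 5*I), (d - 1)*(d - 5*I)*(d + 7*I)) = d^2 + d*(-1 - 5*I) + 5*I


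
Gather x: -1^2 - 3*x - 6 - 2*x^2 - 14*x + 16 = -2*x^2 - 17*x + 9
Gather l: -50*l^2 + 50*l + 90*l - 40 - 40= -50*l^2 + 140*l - 80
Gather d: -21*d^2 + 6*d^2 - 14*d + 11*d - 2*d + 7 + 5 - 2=-15*d^2 - 5*d + 10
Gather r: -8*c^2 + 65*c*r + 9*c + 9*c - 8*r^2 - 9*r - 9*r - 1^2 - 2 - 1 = -8*c^2 + 18*c - 8*r^2 + r*(65*c - 18) - 4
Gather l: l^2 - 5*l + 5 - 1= l^2 - 5*l + 4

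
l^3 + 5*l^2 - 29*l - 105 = (l - 5)*(l + 3)*(l + 7)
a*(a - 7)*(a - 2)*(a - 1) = a^4 - 10*a^3 + 23*a^2 - 14*a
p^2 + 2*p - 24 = (p - 4)*(p + 6)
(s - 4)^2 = s^2 - 8*s + 16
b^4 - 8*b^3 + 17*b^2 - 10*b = b*(b - 5)*(b - 2)*(b - 1)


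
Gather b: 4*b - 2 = 4*b - 2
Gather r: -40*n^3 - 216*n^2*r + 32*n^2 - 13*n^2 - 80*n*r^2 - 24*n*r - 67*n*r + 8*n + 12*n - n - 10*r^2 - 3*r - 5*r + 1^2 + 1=-40*n^3 + 19*n^2 + 19*n + r^2*(-80*n - 10) + r*(-216*n^2 - 91*n - 8) + 2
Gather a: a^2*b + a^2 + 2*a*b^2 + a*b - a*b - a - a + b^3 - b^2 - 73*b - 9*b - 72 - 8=a^2*(b + 1) + a*(2*b^2 - 2) + b^3 - b^2 - 82*b - 80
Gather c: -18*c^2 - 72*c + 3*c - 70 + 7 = -18*c^2 - 69*c - 63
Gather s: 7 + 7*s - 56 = 7*s - 49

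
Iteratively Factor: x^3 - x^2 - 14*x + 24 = (x - 3)*(x^2 + 2*x - 8) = (x - 3)*(x + 4)*(x - 2)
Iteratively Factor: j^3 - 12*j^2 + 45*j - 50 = (j - 5)*(j^2 - 7*j + 10) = (j - 5)*(j - 2)*(j - 5)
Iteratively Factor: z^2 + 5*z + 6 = (z + 2)*(z + 3)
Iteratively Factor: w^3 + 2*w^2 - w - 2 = (w + 1)*(w^2 + w - 2) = (w + 1)*(w + 2)*(w - 1)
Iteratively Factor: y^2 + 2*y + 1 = (y + 1)*(y + 1)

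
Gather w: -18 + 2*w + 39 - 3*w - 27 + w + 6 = 0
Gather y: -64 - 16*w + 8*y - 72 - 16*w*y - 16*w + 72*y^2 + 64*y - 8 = -32*w + 72*y^2 + y*(72 - 16*w) - 144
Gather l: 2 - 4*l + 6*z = -4*l + 6*z + 2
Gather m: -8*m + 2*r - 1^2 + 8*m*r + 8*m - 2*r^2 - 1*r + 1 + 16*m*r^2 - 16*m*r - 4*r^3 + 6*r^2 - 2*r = m*(16*r^2 - 8*r) - 4*r^3 + 4*r^2 - r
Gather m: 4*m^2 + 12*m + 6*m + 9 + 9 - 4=4*m^2 + 18*m + 14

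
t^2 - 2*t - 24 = (t - 6)*(t + 4)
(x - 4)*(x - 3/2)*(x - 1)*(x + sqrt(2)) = x^4 - 13*x^3/2 + sqrt(2)*x^3 - 13*sqrt(2)*x^2/2 + 23*x^2/2 - 6*x + 23*sqrt(2)*x/2 - 6*sqrt(2)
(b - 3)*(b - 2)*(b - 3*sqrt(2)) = b^3 - 5*b^2 - 3*sqrt(2)*b^2 + 6*b + 15*sqrt(2)*b - 18*sqrt(2)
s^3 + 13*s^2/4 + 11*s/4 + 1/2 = (s + 1/4)*(s + 1)*(s + 2)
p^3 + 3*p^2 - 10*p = p*(p - 2)*(p + 5)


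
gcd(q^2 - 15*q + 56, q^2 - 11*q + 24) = q - 8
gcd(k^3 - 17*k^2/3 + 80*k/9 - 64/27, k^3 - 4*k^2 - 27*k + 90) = 1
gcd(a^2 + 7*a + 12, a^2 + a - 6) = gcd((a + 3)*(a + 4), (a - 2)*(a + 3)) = a + 3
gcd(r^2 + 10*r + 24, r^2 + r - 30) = r + 6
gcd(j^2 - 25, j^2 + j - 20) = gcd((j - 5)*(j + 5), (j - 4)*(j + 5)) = j + 5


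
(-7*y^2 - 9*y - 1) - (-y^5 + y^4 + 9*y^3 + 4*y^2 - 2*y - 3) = y^5 - y^4 - 9*y^3 - 11*y^2 - 7*y + 2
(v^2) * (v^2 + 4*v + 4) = v^4 + 4*v^3 + 4*v^2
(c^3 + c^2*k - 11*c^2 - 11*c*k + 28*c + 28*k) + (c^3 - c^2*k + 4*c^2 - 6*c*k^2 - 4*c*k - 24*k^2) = 2*c^3 - 7*c^2 - 6*c*k^2 - 15*c*k + 28*c - 24*k^2 + 28*k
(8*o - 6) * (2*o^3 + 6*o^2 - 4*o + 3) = 16*o^4 + 36*o^3 - 68*o^2 + 48*o - 18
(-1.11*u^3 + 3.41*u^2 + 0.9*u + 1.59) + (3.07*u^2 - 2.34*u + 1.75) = -1.11*u^3 + 6.48*u^2 - 1.44*u + 3.34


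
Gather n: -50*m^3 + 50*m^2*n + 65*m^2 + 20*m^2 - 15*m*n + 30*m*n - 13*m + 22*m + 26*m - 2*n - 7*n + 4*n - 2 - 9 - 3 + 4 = -50*m^3 + 85*m^2 + 35*m + n*(50*m^2 + 15*m - 5) - 10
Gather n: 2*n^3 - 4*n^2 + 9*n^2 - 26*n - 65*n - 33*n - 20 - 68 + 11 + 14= 2*n^3 + 5*n^2 - 124*n - 63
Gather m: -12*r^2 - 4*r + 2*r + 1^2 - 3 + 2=-12*r^2 - 2*r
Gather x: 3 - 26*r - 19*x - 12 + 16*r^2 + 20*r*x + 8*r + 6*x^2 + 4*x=16*r^2 - 18*r + 6*x^2 + x*(20*r - 15) - 9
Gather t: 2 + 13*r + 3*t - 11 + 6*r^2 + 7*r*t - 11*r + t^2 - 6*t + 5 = 6*r^2 + 2*r + t^2 + t*(7*r - 3) - 4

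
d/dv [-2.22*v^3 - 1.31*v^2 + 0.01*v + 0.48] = -6.66*v^2 - 2.62*v + 0.01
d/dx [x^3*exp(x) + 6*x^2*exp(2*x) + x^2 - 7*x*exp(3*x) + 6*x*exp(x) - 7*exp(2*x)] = x^3*exp(x) + 12*x^2*exp(2*x) + 3*x^2*exp(x) - 21*x*exp(3*x) + 12*x*exp(2*x) + 6*x*exp(x) + 2*x - 7*exp(3*x) - 14*exp(2*x) + 6*exp(x)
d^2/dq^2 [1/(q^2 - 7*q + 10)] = 2*(-q^2 + 7*q + (2*q - 7)^2 - 10)/(q^2 - 7*q + 10)^3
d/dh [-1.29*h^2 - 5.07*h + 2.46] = -2.58*h - 5.07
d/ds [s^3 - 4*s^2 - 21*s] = 3*s^2 - 8*s - 21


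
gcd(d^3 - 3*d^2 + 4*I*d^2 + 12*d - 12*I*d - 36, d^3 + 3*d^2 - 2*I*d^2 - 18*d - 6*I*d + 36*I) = d^2 + d*(-3 - 2*I) + 6*I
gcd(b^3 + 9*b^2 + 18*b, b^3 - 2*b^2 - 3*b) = b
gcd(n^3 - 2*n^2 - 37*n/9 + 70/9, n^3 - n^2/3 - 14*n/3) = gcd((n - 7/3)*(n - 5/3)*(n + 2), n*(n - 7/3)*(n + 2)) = n^2 - n/3 - 14/3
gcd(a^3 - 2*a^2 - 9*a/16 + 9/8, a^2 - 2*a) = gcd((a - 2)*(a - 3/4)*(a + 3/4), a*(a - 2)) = a - 2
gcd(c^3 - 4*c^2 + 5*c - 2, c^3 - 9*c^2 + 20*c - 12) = c^2 - 3*c + 2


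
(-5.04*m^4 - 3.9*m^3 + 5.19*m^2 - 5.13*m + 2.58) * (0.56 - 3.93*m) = 19.8072*m^5 + 12.5046*m^4 - 22.5807*m^3 + 23.0673*m^2 - 13.0122*m + 1.4448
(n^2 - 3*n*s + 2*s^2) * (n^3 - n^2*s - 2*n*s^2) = n^5 - 4*n^4*s + 3*n^3*s^2 + 4*n^2*s^3 - 4*n*s^4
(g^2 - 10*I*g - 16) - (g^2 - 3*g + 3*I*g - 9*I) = 3*g - 13*I*g - 16 + 9*I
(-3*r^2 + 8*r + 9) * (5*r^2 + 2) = -15*r^4 + 40*r^3 + 39*r^2 + 16*r + 18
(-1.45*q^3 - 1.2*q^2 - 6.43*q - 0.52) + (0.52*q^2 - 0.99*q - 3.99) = -1.45*q^3 - 0.68*q^2 - 7.42*q - 4.51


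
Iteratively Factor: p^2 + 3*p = (p + 3)*(p)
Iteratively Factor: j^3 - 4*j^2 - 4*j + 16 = (j - 4)*(j^2 - 4) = (j - 4)*(j - 2)*(j + 2)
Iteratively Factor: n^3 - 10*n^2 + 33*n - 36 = (n - 3)*(n^2 - 7*n + 12) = (n - 3)^2*(n - 4)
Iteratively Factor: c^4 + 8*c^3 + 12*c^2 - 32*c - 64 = (c + 4)*(c^3 + 4*c^2 - 4*c - 16) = (c - 2)*(c + 4)*(c^2 + 6*c + 8) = (c - 2)*(c + 4)^2*(c + 2)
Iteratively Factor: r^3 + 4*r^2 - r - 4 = (r + 1)*(r^2 + 3*r - 4) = (r + 1)*(r + 4)*(r - 1)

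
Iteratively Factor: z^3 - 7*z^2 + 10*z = (z)*(z^2 - 7*z + 10) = z*(z - 2)*(z - 5)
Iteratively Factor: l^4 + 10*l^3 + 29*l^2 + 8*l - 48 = (l + 3)*(l^3 + 7*l^2 + 8*l - 16) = (l + 3)*(l + 4)*(l^2 + 3*l - 4) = (l + 3)*(l + 4)^2*(l - 1)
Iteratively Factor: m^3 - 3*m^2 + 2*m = (m - 2)*(m^2 - m) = m*(m - 2)*(m - 1)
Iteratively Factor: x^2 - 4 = (x - 2)*(x + 2)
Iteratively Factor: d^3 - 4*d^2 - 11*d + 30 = (d - 2)*(d^2 - 2*d - 15) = (d - 2)*(d + 3)*(d - 5)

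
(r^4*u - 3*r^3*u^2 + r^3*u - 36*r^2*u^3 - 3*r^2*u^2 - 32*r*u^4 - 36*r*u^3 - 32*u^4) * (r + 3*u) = r^5*u + r^4*u - 45*r^3*u^3 - 140*r^2*u^4 - 45*r^2*u^3 - 96*r*u^5 - 140*r*u^4 - 96*u^5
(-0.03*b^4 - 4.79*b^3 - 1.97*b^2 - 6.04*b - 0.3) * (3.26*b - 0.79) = -0.0978*b^5 - 15.5917*b^4 - 2.6381*b^3 - 18.1341*b^2 + 3.7936*b + 0.237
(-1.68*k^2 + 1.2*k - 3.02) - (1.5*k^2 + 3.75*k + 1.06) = -3.18*k^2 - 2.55*k - 4.08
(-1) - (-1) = 0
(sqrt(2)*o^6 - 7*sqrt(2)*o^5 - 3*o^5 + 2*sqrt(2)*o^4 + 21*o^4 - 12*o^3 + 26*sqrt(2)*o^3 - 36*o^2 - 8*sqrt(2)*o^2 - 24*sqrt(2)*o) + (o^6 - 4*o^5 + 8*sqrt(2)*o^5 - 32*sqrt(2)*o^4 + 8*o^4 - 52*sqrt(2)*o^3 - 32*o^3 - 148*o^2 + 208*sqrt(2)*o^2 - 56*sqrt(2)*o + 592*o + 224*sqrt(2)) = o^6 + sqrt(2)*o^6 - 7*o^5 + sqrt(2)*o^5 - 30*sqrt(2)*o^4 + 29*o^4 - 44*o^3 - 26*sqrt(2)*o^3 - 184*o^2 + 200*sqrt(2)*o^2 - 80*sqrt(2)*o + 592*o + 224*sqrt(2)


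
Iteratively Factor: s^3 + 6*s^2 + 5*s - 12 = (s - 1)*(s^2 + 7*s + 12) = (s - 1)*(s + 4)*(s + 3)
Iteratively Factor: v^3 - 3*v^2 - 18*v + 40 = (v - 5)*(v^2 + 2*v - 8) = (v - 5)*(v - 2)*(v + 4)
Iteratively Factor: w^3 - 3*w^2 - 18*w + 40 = (w - 5)*(w^2 + 2*w - 8) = (w - 5)*(w + 4)*(w - 2)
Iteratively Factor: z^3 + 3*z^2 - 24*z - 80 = (z + 4)*(z^2 - z - 20) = (z - 5)*(z + 4)*(z + 4)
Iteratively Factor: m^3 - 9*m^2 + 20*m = (m)*(m^2 - 9*m + 20) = m*(m - 4)*(m - 5)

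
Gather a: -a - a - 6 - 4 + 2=-2*a - 8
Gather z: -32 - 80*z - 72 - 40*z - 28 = -120*z - 132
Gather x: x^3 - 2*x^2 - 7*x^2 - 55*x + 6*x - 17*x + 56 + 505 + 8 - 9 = x^3 - 9*x^2 - 66*x + 560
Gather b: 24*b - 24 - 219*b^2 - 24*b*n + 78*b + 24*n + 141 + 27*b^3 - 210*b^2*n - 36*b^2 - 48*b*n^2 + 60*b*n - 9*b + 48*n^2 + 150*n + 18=27*b^3 + b^2*(-210*n - 255) + b*(-48*n^2 + 36*n + 93) + 48*n^2 + 174*n + 135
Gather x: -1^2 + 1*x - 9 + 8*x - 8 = 9*x - 18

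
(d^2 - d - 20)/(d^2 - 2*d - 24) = (d - 5)/(d - 6)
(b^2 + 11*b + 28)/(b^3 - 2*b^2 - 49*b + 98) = (b + 4)/(b^2 - 9*b + 14)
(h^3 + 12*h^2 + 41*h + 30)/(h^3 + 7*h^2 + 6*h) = (h + 5)/h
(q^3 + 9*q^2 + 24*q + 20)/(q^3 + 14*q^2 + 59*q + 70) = (q + 2)/(q + 7)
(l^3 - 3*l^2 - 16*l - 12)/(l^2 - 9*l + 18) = (l^2 + 3*l + 2)/(l - 3)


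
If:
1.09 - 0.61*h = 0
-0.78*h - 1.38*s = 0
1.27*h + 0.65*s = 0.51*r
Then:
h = 1.79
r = 3.16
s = -1.01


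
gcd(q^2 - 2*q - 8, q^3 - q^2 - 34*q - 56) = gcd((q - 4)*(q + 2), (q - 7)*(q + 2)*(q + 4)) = q + 2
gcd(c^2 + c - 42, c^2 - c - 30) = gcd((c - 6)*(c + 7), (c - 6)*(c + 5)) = c - 6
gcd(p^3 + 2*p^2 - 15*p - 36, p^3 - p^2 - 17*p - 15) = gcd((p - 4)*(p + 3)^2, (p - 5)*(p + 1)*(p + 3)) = p + 3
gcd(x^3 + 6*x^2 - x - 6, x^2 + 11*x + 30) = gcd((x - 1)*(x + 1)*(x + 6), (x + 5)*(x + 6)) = x + 6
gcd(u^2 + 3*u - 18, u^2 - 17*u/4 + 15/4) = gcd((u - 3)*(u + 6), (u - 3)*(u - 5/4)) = u - 3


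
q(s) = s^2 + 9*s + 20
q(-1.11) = 11.24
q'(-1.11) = 6.78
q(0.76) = 27.42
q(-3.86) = 0.16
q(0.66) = 26.38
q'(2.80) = 14.60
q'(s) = 2*s + 9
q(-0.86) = 13.00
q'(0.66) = 10.32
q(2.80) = 53.04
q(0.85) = 28.37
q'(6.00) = 21.00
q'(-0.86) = 7.28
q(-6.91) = 5.56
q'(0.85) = 10.70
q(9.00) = 182.00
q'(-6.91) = -4.82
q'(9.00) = 27.00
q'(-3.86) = 1.28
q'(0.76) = 10.52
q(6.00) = 110.00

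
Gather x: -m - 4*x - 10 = -m - 4*x - 10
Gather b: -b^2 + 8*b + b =-b^2 + 9*b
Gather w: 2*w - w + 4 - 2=w + 2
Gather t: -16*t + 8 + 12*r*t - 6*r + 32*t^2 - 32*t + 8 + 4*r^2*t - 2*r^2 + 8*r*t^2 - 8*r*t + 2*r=-2*r^2 - 4*r + t^2*(8*r + 32) + t*(4*r^2 + 4*r - 48) + 16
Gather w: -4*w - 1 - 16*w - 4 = -20*w - 5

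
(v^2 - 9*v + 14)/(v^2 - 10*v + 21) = (v - 2)/(v - 3)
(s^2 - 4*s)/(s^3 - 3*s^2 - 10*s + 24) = s/(s^2 + s - 6)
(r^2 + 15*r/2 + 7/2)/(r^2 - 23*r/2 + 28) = (2*r^2 + 15*r + 7)/(2*r^2 - 23*r + 56)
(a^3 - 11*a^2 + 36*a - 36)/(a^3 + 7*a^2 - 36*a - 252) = (a^2 - 5*a + 6)/(a^2 + 13*a + 42)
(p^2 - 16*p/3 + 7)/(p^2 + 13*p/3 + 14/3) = (3*p^2 - 16*p + 21)/(3*p^2 + 13*p + 14)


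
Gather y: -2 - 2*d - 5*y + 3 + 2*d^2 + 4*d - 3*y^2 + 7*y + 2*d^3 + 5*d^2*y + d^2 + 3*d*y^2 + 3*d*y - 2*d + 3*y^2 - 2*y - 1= 2*d^3 + 3*d^2 + 3*d*y^2 + y*(5*d^2 + 3*d)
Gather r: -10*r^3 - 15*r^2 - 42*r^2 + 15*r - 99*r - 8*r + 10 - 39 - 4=-10*r^3 - 57*r^2 - 92*r - 33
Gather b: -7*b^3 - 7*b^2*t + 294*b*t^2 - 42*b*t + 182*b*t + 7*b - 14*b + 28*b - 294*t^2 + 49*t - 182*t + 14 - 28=-7*b^3 - 7*b^2*t + b*(294*t^2 + 140*t + 21) - 294*t^2 - 133*t - 14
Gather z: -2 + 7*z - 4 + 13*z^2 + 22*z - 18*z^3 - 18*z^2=-18*z^3 - 5*z^2 + 29*z - 6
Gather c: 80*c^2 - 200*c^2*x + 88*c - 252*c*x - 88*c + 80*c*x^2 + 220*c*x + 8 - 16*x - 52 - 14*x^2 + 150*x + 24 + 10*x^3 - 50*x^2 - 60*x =c^2*(80 - 200*x) + c*(80*x^2 - 32*x) + 10*x^3 - 64*x^2 + 74*x - 20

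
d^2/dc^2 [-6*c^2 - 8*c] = -12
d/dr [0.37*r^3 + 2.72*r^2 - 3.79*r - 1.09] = 1.11*r^2 + 5.44*r - 3.79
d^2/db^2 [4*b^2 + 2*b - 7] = 8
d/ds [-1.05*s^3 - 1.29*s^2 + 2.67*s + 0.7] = -3.15*s^2 - 2.58*s + 2.67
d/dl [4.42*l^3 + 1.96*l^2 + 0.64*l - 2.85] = 13.26*l^2 + 3.92*l + 0.64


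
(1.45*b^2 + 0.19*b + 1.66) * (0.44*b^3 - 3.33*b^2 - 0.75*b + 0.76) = 0.638*b^5 - 4.7449*b^4 - 0.9898*b^3 - 4.5683*b^2 - 1.1006*b + 1.2616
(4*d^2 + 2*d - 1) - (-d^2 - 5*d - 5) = 5*d^2 + 7*d + 4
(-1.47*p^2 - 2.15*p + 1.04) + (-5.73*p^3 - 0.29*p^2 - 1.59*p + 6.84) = -5.73*p^3 - 1.76*p^2 - 3.74*p + 7.88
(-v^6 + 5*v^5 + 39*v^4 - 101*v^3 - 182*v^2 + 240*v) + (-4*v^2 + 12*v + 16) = -v^6 + 5*v^5 + 39*v^4 - 101*v^3 - 186*v^2 + 252*v + 16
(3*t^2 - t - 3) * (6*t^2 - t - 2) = 18*t^4 - 9*t^3 - 23*t^2 + 5*t + 6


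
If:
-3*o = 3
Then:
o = -1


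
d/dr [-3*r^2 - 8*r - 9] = -6*r - 8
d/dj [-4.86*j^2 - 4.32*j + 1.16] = -9.72*j - 4.32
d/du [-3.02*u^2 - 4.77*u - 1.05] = -6.04*u - 4.77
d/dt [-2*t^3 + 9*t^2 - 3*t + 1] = -6*t^2 + 18*t - 3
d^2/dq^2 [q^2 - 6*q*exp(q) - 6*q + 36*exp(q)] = -6*q*exp(q) + 24*exp(q) + 2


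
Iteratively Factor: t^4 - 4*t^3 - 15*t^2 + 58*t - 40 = (t + 4)*(t^3 - 8*t^2 + 17*t - 10) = (t - 2)*(t + 4)*(t^2 - 6*t + 5) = (t - 5)*(t - 2)*(t + 4)*(t - 1)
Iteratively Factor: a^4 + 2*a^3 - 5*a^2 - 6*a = (a)*(a^3 + 2*a^2 - 5*a - 6) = a*(a - 2)*(a^2 + 4*a + 3) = a*(a - 2)*(a + 1)*(a + 3)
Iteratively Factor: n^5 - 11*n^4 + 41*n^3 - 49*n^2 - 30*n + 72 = (n - 4)*(n^4 - 7*n^3 + 13*n^2 + 3*n - 18) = (n - 4)*(n - 3)*(n^3 - 4*n^2 + n + 6) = (n - 4)*(n - 3)*(n + 1)*(n^2 - 5*n + 6) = (n - 4)*(n - 3)*(n - 2)*(n + 1)*(n - 3)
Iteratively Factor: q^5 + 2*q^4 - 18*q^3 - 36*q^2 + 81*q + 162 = (q - 3)*(q^4 + 5*q^3 - 3*q^2 - 45*q - 54) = (q - 3)*(q + 3)*(q^3 + 2*q^2 - 9*q - 18) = (q - 3)*(q + 3)^2*(q^2 - q - 6) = (q - 3)^2*(q + 3)^2*(q + 2)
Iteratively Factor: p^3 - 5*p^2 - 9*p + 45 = (p - 5)*(p^2 - 9) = (p - 5)*(p + 3)*(p - 3)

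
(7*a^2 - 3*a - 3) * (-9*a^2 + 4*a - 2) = -63*a^4 + 55*a^3 + a^2 - 6*a + 6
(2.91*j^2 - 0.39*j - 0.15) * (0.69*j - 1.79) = 2.0079*j^3 - 5.478*j^2 + 0.5946*j + 0.2685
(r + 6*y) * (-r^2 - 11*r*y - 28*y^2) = -r^3 - 17*r^2*y - 94*r*y^2 - 168*y^3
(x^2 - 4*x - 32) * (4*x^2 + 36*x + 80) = 4*x^4 + 20*x^3 - 192*x^2 - 1472*x - 2560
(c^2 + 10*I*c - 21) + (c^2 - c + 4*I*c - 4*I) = 2*c^2 - c + 14*I*c - 21 - 4*I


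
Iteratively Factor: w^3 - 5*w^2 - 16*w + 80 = (w + 4)*(w^2 - 9*w + 20) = (w - 4)*(w + 4)*(w - 5)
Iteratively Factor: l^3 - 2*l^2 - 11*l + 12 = (l - 4)*(l^2 + 2*l - 3) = (l - 4)*(l - 1)*(l + 3)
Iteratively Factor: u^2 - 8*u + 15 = (u - 3)*(u - 5)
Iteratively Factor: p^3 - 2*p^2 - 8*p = (p)*(p^2 - 2*p - 8) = p*(p + 2)*(p - 4)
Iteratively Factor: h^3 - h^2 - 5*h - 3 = (h + 1)*(h^2 - 2*h - 3) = (h + 1)^2*(h - 3)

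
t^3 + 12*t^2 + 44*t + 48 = (t + 2)*(t + 4)*(t + 6)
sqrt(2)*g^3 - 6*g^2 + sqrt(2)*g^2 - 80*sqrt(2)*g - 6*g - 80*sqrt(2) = (g - 8*sqrt(2))*(g + 5*sqrt(2))*(sqrt(2)*g + sqrt(2))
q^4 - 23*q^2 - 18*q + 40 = (q - 5)*(q - 1)*(q + 2)*(q + 4)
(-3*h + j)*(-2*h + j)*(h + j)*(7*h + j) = 42*h^4 + 13*h^3*j - 27*h^2*j^2 + 3*h*j^3 + j^4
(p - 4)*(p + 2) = p^2 - 2*p - 8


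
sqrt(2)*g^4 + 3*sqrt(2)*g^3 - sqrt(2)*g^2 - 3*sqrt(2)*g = g*(g - 1)*(g + 3)*(sqrt(2)*g + sqrt(2))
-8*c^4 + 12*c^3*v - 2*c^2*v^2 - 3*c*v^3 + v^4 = (-2*c + v)^2*(-c + v)*(2*c + v)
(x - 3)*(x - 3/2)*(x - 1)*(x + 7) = x^4 + 3*x^3/2 - 59*x^2/2 + 117*x/2 - 63/2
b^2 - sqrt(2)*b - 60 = (b - 6*sqrt(2))*(b + 5*sqrt(2))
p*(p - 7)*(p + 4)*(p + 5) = p^4 + 2*p^3 - 43*p^2 - 140*p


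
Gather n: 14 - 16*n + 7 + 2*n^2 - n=2*n^2 - 17*n + 21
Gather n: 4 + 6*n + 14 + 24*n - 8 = 30*n + 10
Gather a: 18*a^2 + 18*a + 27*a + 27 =18*a^2 + 45*a + 27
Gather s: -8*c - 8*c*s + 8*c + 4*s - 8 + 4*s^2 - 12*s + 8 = 4*s^2 + s*(-8*c - 8)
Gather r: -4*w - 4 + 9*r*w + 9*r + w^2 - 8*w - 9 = r*(9*w + 9) + w^2 - 12*w - 13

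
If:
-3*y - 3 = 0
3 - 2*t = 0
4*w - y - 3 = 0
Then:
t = 3/2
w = 1/2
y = -1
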